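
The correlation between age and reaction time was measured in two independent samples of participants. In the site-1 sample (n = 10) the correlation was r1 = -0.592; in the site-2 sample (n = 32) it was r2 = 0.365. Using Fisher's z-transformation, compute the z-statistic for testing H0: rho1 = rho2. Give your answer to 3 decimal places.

z1 = atanh(-0.592) = -0.680740,  z2 = atanh(0.365) = 0.382642
SE = √(1/(n1−3) + 1/(n2−3)) = √(1/7 + 1/29) = √(0.1428571 + 0.0344828) = √0.1773399 = 0.421117
z = (z1 − z2)/SE = (-0.680740 − 0.382642) / 0.421117 = -1.063382 / 0.421117 = -2.525

-2.525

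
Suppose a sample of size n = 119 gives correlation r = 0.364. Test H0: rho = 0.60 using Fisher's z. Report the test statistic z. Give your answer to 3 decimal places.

-3.357

z_r = atanh(0.364) = 0.381489,  z_0 = atanh(0.60) = 0.693147
SE = 1/√(n−3) = 1/√116 = 0.092848
z = (z_r − z_0)/SE = (0.381489 − 0.693147) / 0.092848 = -0.311658 / 0.092848 = -3.357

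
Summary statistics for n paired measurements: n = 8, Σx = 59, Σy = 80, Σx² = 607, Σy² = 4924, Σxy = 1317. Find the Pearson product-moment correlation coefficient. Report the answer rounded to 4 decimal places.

Numerator: nΣxy − (Σx)(Σy) = 8·1317 − (59)(80) = 5816
Denominator: √[(nΣx²−(Σx)²)(nΣy²−(Σy)²)]
  nΣx²−(Σx)² = 8·607 − 3481 = 1375;  nΣy²−(Σy)² = 8·4924 − 6400 = 32992
  √(1375·32992) = √45364000 = 6735.2802
r = 5816 / 6735.2802 = 0.8635

0.8635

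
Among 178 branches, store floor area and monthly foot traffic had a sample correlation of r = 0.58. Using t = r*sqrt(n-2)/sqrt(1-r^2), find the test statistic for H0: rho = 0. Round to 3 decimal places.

t = r·√(n−2) / √(1−r²) with r = 0.58, n = 178
  = 0.58·√176 / √(1 − 0.3364)
  = 0.58·13.266499 / 0.814616
  = 7.694569 / 0.814616 = 9.446

9.446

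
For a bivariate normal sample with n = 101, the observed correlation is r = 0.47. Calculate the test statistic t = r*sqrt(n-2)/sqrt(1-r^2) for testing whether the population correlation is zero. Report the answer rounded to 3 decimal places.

t = r·√(n−2) / √(1−r²) with r = 0.47, n = 101
  = 0.47·√99 / √(1 − 0.2209)
  = 0.47·9.949874 / 0.882666
  = 4.676441 / 0.882666 = 5.298

5.298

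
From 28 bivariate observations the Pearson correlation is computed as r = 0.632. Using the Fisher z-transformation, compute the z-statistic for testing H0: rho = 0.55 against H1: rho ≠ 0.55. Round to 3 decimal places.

0.632

z_r = atanh(0.632) = 0.744739,  z_0 = atanh(0.55) = 0.618381
SE = 1/√(n−3) = 1/√25 = 0.200000
z = (z_r − z_0)/SE = (0.744739 − 0.618381) / 0.200000 = 0.126358 / 0.200000 = 0.632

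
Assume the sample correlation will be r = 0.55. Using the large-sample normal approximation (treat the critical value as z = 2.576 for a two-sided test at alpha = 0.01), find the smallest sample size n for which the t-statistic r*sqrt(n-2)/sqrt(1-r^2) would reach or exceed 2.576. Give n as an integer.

18

r√(n−2)/√(1−r²) ≥ 2.576  ⇔  n−2 ≥ (2.576)²·(1−r²)/r²
(1−r²)/r² = (1−0.3025)/0.3025 = 2.3058
n ≥ 2 + 6.635776·2.3058 = 2 + 15.3008 = 17.3008
⌈17.3008⌉ = 18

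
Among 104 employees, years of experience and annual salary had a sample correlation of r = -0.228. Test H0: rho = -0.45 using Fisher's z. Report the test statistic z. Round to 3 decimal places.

z_r = atanh(-0.228) = -0.232079,  z_0 = atanh(-0.45) = -0.484700
SE = 1/√(n−3) = 1/√101 = 0.099504
z = (z_r − z_0)/SE = (-0.232079 − (-0.484700)) / 0.099504 = 0.252621 / 0.099504 = 2.539

2.539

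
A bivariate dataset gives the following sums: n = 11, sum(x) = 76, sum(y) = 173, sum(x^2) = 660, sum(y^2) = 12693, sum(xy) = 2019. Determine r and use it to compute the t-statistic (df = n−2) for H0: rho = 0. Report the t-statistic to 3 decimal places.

3.026

Numerator: nΣxy − (Σx)(Σy) = 11·2019 − (76)(173) = 9061
Denominator: √[(nΣx²−(Σx)²)(nΣy²−(Σy)²)]
  nΣx²−(Σx)² = 11·660 − 5776 = 1484;  nΣy²−(Σy)² = 11·12693 − 29929 = 109694
  √(1484·109694) = √162785896 = 12758.7576
r = 9061 / 12758.7576 = 0.7102
t = r·√(n−2)/√(1−r²) = 0.7102·√9 / √(1−0.504384) = 2.130600 / 0.704000 = 3.026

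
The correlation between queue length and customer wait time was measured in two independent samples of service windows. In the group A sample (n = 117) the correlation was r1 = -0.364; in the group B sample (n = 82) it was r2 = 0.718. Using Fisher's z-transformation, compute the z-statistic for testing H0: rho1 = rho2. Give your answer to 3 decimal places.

Fisher z-transforms: z1 = atanh(-0.364) = -0.381489, z2 = atanh(0.718) = 0.903505; difference d = -1.284994
Var(d) = 1/114 + 1/79 = 0.0087719 + 0.0126582 = 0.0214301
z = d/√Var(d) = -1.284994 / √0.0214301 = -1.284994 / 0.146390 = -8.778

-8.778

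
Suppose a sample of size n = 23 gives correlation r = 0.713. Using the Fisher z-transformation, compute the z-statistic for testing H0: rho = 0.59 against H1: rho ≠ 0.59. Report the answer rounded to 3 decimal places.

Fisher z: atanh(0.713) = 0.893260, atanh(0.59) = 0.677666
z = (z_r − z_0)·√(n−3) = (0.893260 − 0.677666)·√20 = 0.215594 · 4.472136 = 0.964

0.964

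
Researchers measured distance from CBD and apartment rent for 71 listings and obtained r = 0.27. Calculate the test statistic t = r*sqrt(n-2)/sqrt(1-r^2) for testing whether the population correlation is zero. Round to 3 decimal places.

1 − r² = 1 − 0.0729 = 0.9271;  √(1−r²) = 0.962860
√(n−2) = √69 = 8.306624
t = r·√(n−2)/√(1−r²) = 0.27 · 8.306624 / 0.962860 = 2.329

2.329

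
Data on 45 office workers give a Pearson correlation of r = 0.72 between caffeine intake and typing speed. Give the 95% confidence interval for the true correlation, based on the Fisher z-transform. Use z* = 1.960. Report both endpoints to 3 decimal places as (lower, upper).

(0.541, 0.837)

Fisher z: z_r = atanh(r) = ½·ln((1+0.72)/(1−0.72)) = 0.907645
SE(z) = 1/√(n−3) = 1/√42 = 0.154303
95% ⇒ z* = 1.960; margin = 1.960·0.154303 = 0.302434
CI on z-scale: (0.605211, 1.210079)
Back-transform: tanh(0.605211) = 0.540747, tanh(1.210079) = 0.836703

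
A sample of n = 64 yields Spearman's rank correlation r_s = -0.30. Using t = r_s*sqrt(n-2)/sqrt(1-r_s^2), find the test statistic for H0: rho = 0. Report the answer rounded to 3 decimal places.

t = r_s·√(n−2) / √(1−r_s²) with r_s = -0.30, n = 64
  = -0.30·√62 / √(1 − 0.0900)
  = -0.30·7.874008 / 0.953939
  = -2.362202 / 0.953939 = -2.476

-2.476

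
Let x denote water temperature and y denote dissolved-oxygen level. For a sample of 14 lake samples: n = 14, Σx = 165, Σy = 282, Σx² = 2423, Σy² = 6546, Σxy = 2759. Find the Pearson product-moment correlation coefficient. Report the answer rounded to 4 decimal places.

Numerator: nΣxy − (Σx)(Σy) = 14·2759 − (165)(282) = -7904
Denominator: √[(nΣx²−(Σx)²)(nΣy²−(Σy)²)]
  nΣx²−(Σx)² = 14·2423 − 27225 = 6697;  nΣy²−(Σy)² = 14·6546 − 79524 = 12120
  √(6697·12120) = √81167640 = 9009.3085
r = -7904 / 9009.3085 = -0.8773

-0.8773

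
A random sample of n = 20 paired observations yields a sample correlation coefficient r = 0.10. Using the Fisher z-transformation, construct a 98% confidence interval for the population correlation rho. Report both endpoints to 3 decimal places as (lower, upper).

z_r = atanh(0.10) = 0.100335;  SE = 1/√(n−3) = 1/√17 = 0.242536
z-limits: 0.100335 ± 2.326·0.242536 = 0.100335 ± 0.564139 = [-0.463804, 0.664474]
ρ-limits: (tanh -0.463804, tanh 0.664474) = (-0.433, 0.581)

(-0.433, 0.581)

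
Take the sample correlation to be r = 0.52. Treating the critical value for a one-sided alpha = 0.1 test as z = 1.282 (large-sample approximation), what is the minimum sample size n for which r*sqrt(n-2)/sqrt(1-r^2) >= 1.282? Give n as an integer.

r√(n−2)/√(1−r²) ≥ 1.282  ⇔  n−2 ≥ (1.282)²·(1−r²)/r²
(1−r²)/r² = (1−0.2704)/0.2704 = 2.6982
n ≥ 2 + 1.643524·2.6982 = 2 + 4.4346 = 6.4346
⌈6.4346⌉ = 7

7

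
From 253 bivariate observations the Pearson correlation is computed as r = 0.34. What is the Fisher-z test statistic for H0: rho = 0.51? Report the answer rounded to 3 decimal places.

-3.299

z_r = atanh(0.34) = 0.354093,  z_0 = atanh(0.51) = 0.562730
SE = 1/√(n−3) = 1/√250 = 0.063246
z = (z_r − z_0)/SE = (0.354093 − 0.562730) / 0.063246 = -0.208637 / 0.063246 = -3.299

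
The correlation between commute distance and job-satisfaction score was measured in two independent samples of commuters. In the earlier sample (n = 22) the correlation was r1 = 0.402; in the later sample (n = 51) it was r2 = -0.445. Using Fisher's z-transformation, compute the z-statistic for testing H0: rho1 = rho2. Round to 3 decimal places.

Fisher z-transforms: z1 = atanh(0.402) = 0.426032, z2 = atanh(-0.445) = -0.478448; difference d = 0.904480
Var(d) = 1/19 + 1/48 = 0.0526316 + 0.0208333 = 0.0734649
z = d/√Var(d) = 0.904480 / √0.0734649 = 0.904480 / 0.271044 = 3.337

3.337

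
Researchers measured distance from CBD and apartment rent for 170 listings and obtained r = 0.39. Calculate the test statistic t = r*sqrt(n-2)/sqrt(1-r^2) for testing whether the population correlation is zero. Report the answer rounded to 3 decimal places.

5.490

1 − r² = 1 − 0.1521 = 0.8479;  √(1−r²) = 0.920815
√(n−2) = √168 = 12.961481
t = r·√(n−2)/√(1−r²) = 0.39 · 12.961481 / 0.920815 = 5.490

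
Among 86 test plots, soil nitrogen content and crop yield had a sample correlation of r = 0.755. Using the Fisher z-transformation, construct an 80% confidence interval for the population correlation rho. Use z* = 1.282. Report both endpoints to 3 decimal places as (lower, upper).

z_r = atanh(0.755) = 0.984483;  SE = 1/√(n−3) = 1/√83 = 0.109764
z-limits: 0.984483 ± 1.282·0.109764 = 0.984483 ± 0.140717 = [0.843766, 1.125200]
ρ-limits: (tanh 0.843766, tanh 1.125200) = (0.688, 0.809)

(0.688, 0.809)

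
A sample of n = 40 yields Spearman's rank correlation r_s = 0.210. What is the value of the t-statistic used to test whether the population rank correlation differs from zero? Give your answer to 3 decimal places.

1 − r_s² = 1 − 0.044100 = 0.955900;  √(1−r_s²) = 0.977701
√(n−2) = √38 = 6.164414
t = r_s·√(n−2)/√(1−r_s²) = 0.210 · 6.164414 / 0.977701 = 1.324

1.324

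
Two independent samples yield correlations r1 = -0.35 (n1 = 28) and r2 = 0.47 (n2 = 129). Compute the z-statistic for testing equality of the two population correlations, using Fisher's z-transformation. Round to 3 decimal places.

z1 = atanh(-0.35) = -0.365444,  z2 = atanh(0.47) = 0.510070
SE = √(1/(n1−3) + 1/(n2−3)) = √(1/25 + 1/126) = √(0.0400000 + 0.0079365) = √0.0479365 = 0.218944
z = (z1 − z2)/SE = (-0.365444 − 0.510070) / 0.218944 = -0.875514 / 0.218944 = -3.999

-3.999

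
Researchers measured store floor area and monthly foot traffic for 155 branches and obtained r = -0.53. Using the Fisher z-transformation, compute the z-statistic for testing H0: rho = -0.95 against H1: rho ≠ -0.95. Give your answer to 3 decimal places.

15.308

Fisher z: atanh(-0.53) = -0.590145, atanh(-0.95) = -1.831781
z = (z_r − z_0)·√(n−3) = (-0.590145 − (-1.831781))·√152 = 1.241636 · 12.328828 = 15.308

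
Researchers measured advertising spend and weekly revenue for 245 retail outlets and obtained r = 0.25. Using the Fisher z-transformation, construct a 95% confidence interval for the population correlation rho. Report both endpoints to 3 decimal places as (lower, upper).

Fisher z: z_r = atanh(r) = ½·ln((1+0.25)/(1−0.25)) = 0.255413
SE(z) = 1/√(n−3) = 1/√242 = 0.064282
95% ⇒ z* = 1.960; margin = 1.960·0.064282 = 0.125993
CI on z-scale: (0.129420, 0.381406)
Back-transform: tanh(0.129420) = 0.128702, tanh(0.381406) = 0.363928

(0.129, 0.364)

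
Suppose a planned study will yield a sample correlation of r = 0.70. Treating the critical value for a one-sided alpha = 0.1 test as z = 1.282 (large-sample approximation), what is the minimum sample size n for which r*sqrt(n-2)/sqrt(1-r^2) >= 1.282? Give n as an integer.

r√(n−2)/√(1−r²) ≥ 1.282  ⇔  n−2 ≥ (1.282)²·(1−r²)/r²
(1−r²)/r² = (1−0.4900)/0.4900 = 1.0408
n ≥ 2 + 1.643524·1.0408 = 2 + 1.7106 = 3.7106
⌈3.7106⌉ = 4

4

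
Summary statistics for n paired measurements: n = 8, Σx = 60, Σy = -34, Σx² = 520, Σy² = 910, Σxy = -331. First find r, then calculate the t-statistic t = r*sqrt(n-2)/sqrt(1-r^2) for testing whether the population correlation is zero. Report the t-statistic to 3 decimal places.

-0.851

Numerator: nΣxy − (Σx)(Σy) = 8·(-331) − (60)(-34) = -608
Denominator: √[(nΣx²−(Σx)²)(nΣy²−(Σy)²)]
  nΣx²−(Σx)² = 8·520 − 3600 = 560;  nΣy²−(Σy)² = 8·910 − 1156 = 6124
  √(560·6124) = √3429440 = 1851.8747
r = -608 / 1851.8747 = -0.3283
t = r·√(n−2)/√(1−r²) = -0.3283·√6 / √(1−0.107781) = -0.804167 / 0.944573 = -0.851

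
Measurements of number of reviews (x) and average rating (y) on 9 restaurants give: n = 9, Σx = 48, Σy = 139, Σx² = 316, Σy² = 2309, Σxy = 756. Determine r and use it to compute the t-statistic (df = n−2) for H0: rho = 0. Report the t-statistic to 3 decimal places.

S_xy = nΣxy − ΣxΣy = 9·756 − 48·139 = 6804 − 6672 = 132
S_xx = nΣx² − (Σx)² = 9·316 − 48² = 2844 − 2304 = 540
S_yy = nΣy² − (Σy)² = 9·2309 − 139² = 20781 − 19321 = 1460
r = S_xy / √(S_xx·S_yy) = 132 / √(540·1460) = 132 / √788400 = 132 / 887.9189 = 0.1487
t = r·√(n−2)/√(1−r²) = 0.1487·√7 / √(1−0.022112) = 0.393423 / 0.988882 = 0.398

0.398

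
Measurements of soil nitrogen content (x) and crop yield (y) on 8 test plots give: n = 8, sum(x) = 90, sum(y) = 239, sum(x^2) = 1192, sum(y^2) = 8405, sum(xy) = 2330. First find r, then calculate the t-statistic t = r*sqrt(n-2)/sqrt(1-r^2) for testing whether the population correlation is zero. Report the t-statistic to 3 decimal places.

S_xy = nΣxy − ΣxΣy = 8·2330 − 90·239 = 18640 − 21510 = -2870
S_xx = nΣx² − (Σx)² = 8·1192 − 90² = 9536 − 8100 = 1436
S_yy = nΣy² − (Σy)² = 8·8405 − 239² = 67240 − 57121 = 10119
r = S_xy / √(S_xx·S_yy) = -2870 / √(1436·10119) = -2870 / √14530884 = -2870 / 3811.9397 = -0.7529
t = r·√(n−2)/√(1−r²) = -0.7529·√6 / √(1−0.566858) = -1.844221 / 0.658135 = -2.802

-2.802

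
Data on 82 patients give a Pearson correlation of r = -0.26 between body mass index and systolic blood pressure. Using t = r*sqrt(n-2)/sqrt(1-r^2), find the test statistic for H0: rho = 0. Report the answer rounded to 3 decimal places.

t = r·√(n−2) / √(1−r²) with r = -0.26, n = 82
  = -0.26·√80 / √(1 − 0.0676)
  = -0.26·8.944272 / 0.965609
  = -2.325511 / 0.965609 = -2.408

-2.408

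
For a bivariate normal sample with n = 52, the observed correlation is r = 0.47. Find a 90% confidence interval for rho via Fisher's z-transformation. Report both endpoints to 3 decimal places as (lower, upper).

(0.268, 0.632)

Fisher z: z_r = atanh(r) = ½·ln((1+0.47)/(1−0.47)) = 0.510070
SE(z) = 1/√(n−3) = 1/√49 = 0.142857
90% ⇒ z* = 1.645; margin = 1.645·0.142857 = 0.235000
CI on z-scale: (0.275070, 0.745070)
Back-transform: tanh(0.275070) = 0.268336, tanh(0.745070) = 0.632199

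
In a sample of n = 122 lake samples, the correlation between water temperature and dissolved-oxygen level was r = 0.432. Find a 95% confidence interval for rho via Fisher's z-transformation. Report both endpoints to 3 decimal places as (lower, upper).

z_r = atanh(0.432) = 0.462353;  SE = 1/√(n−3) = 1/√119 = 0.091670
z-limits: 0.462353 ± 1.960·0.091670 = 0.462353 ± 0.179673 = [0.282680, 0.642026]
ρ-limits: (tanh 0.282680, tanh 0.642026) = (0.275, 0.566)

(0.275, 0.566)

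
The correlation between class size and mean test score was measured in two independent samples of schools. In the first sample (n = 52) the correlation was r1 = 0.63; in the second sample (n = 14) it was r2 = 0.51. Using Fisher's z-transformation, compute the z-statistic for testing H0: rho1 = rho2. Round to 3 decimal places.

0.536

z1 = atanh(0.63) = 0.741416,  z2 = atanh(0.51) = 0.562730
SE = √(1/(n1−3) + 1/(n2−3)) = √(1/49 + 1/11) = √(0.0204082 + 0.0909091) = √0.1113173 = 0.333642
z = (z1 − z2)/SE = (0.741416 − 0.562730) / 0.333642 = 0.178686 / 0.333642 = 0.536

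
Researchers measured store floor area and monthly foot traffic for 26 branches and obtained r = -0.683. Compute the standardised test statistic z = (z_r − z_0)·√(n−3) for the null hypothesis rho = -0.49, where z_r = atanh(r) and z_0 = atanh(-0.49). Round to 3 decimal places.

Fisher z: atanh(-0.683) = -0.834716, atanh(-0.49) = -0.536060
z = (z_r − z_0)·√(n−3) = (-0.834716 − (-0.536060))·√23 = -0.298656 · 4.795832 = -1.432

-1.432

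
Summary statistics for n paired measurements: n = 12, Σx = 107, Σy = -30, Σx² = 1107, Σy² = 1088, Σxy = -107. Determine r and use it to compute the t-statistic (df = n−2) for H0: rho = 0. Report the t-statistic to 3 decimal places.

S_xy = nΣxy − ΣxΣy = 12·(-107) − 107·(-30) = -1284 − (-3210) = 1926
S_xx = nΣx² − (Σx)² = 12·1107 − 107² = 13284 − 11449 = 1835
S_yy = nΣy² − (Σy)² = 12·1088 − (-30)² = 13056 − 900 = 12156
r = S_xy / √(S_xx·S_yy) = 1926 / √(1835·12156) = 1926 / √22306260 = 1926 / 4722.9503 = 0.4078
t = r·√(n−2)/√(1−r²) = 0.4078·√10 / √(1−0.166301) = 1.289577 / 0.913071 = 1.412

1.412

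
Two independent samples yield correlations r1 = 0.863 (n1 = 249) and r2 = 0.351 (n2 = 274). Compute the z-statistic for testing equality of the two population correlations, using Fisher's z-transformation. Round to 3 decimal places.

Fisher z-transforms: z1 = atanh(0.863) = 1.304981, z2 = atanh(0.351) = 0.366584; difference d = 0.938397
Var(d) = 1/246 + 1/271 = 0.0040650 + 0.0036900 = 0.0077550
z = d/√Var(d) = 0.938397 / √0.0077550 = 0.938397 / 0.088062 = 10.656

10.656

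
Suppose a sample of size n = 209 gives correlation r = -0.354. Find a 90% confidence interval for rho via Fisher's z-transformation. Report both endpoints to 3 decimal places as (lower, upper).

z_r = atanh(-0.354) = -0.370009;  SE = 1/√(n−3) = 1/√206 = 0.069673
z-limits: -0.370009 ± 1.645·0.069673 = -0.370009 ± 0.114612 = [-0.484621, -0.255397]
ρ-limits: (tanh -0.484621, tanh -0.255397) = (-0.450, -0.250)

(-0.450, -0.250)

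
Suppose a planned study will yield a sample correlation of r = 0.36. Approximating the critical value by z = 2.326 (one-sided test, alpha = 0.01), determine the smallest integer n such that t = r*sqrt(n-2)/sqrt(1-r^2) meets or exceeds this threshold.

r√(n−2)/√(1−r²) ≥ 2.326  ⇔  n−2 ≥ (2.326)²·(1−r²)/r²
(1−r²)/r² = (1−0.1296)/0.1296 = 6.7160
n ≥ 2 + 5.410276·6.7160 = 2 + 36.3354 = 38.3354
⌈38.3354⌉ = 39

39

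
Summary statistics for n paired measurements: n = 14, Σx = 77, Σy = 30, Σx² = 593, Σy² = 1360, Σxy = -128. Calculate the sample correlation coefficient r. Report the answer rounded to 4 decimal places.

Numerator: nΣxy − (Σx)(Σy) = 14·(-128) − (77)(30) = -4102
Denominator: √[(nΣx²−(Σx)²)(nΣy²−(Σy)²)]
  nΣx²−(Σx)² = 14·593 − 5929 = 2373;  nΣy²−(Σy)² = 14·1360 − 900 = 18140
  √(2373·18140) = √43046220 = 6560.9618
r = -4102 / 6560.9618 = -0.6252

-0.6252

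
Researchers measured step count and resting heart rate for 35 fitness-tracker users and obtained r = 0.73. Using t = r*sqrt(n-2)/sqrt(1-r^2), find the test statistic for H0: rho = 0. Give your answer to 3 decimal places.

6.136

1 − r² = 1 − 0.5329 = 0.4671;  √(1−r²) = 0.683447
√(n−2) = √33 = 5.744563
t = r·√(n−2)/√(1−r²) = 0.73 · 5.744563 / 0.683447 = 6.136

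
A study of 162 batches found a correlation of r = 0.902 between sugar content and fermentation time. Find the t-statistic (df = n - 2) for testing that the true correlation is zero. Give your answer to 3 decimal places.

26.427

1 − r² = 1 − 0.813604 = 0.186396;  √(1−r²) = 0.431736
√(n−2) = √160 = 12.649111
t = r·√(n−2)/√(1−r²) = 0.902 · 12.649111 / 0.431736 = 26.427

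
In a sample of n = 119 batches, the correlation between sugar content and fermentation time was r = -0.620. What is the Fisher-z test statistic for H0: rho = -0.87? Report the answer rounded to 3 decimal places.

z_r = atanh(-0.620) = -0.725005,  z_0 = atanh(-0.87) = -1.333080
SE = 1/√(n−3) = 1/√116 = 0.092848
z = (z_r − z_0)/SE = (-0.725005 − (-1.333080)) / 0.092848 = 0.608075 / 0.092848 = 6.549

6.549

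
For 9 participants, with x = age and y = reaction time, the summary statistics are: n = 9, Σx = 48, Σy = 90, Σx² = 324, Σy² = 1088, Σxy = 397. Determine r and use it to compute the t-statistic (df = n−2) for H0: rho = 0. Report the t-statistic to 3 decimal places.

Numerator: nΣxy − (Σx)(Σy) = 9·397 − (48)(90) = -747
Denominator: √[(nΣx²−(Σx)²)(nΣy²−(Σy)²)]
  nΣx²−(Σx)² = 9·324 − 2304 = 612;  nΣy²−(Σy)² = 9·1088 − 8100 = 1692
  √(612·1692) = √1035504 = 1017.5972
r = -747 / 1017.5972 = -0.7341
t = r·√(n−2)/√(1−r²) = -0.7341·√7 / √(1−0.538903) = -1.942246 / 0.679041 = -2.860

-2.860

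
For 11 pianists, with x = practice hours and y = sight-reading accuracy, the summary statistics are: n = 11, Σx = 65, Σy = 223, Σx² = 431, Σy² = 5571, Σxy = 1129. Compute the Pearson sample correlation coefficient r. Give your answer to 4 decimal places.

S_xy = nΣxy − ΣxΣy = 11·1129 − 65·223 = 12419 − 14495 = -2076
S_xx = nΣx² − (Σx)² = 11·431 − 65² = 4741 − 4225 = 516
S_yy = nΣy² − (Σy)² = 11·5571 − 223² = 61281 − 49729 = 11552
r = S_xy / √(S_xx·S_yy) = -2076 / √(516·11552) = -2076 / √5960832 = -2076 / 2441.4815 = -0.8503

-0.8503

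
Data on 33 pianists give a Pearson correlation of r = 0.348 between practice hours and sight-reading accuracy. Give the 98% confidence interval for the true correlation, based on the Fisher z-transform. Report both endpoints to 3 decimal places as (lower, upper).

z_r = atanh(0.348) = 0.363166;  SE = 1/√(n−3) = 1/√30 = 0.182574
z-limits: 0.363166 ± 2.326·0.182574 = 0.363166 ± 0.424667 = [-0.061501, 0.787833]
ρ-limits: (tanh -0.061501, tanh 0.787833) = (-0.061, 0.657)

(-0.061, 0.657)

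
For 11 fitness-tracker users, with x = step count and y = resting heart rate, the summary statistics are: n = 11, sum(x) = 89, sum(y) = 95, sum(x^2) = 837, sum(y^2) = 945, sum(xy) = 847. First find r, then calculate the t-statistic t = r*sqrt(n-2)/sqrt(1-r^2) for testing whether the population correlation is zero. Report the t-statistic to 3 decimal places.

2.562

S_xy = nΣxy − ΣxΣy = 11·847 − 89·95 = 9317 − 8455 = 862
S_xx = nΣx² − (Σx)² = 11·837 − 89² = 9207 − 7921 = 1286
S_yy = nΣy² − (Σy)² = 11·945 − 95² = 10395 − 9025 = 1370
r = S_xy / √(S_xx·S_yy) = 862 / √(1286·1370) = 862 / √1761820 = 862 / 1327.3357 = 0.6494
t = r·√(n−2)/√(1−r²) = 0.6494·√9 / √(1−0.421720) = 1.948200 / 0.760447 = 2.562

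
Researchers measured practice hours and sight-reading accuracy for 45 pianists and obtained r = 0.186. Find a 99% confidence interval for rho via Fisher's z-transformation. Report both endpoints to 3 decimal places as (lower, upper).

(-0.206, 0.527)

Fisher z: z_r = atanh(r) = ½·ln((1+0.186)/(1−0.186)) = 0.188191
SE(z) = 1/√(n−3) = 1/√42 = 0.154303
99% ⇒ z* = 2.576; margin = 2.576·0.154303 = 0.397485
CI on z-scale: (-0.209294, 0.585676)
Back-transform: tanh(-0.209294) = -0.206291, tanh(0.585676) = 0.526779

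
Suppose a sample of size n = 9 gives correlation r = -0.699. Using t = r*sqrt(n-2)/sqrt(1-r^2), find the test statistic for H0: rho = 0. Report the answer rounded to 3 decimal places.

t = r·√(n−2) / √(1−r²) with r = -0.699, n = 9
  = -0.699·√7 / √(1 − 0.488601)
  = -0.699·2.645751 / 0.715122
  = -1.849380 / 0.715122 = -2.586

-2.586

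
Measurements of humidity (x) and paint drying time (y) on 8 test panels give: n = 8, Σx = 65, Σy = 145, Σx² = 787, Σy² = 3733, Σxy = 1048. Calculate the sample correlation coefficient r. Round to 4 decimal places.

-0.2433

Numerator: nΣxy − (Σx)(Σy) = 8·1048 − (65)(145) = -1041
Denominator: √[(nΣx²−(Σx)²)(nΣy²−(Σy)²)]
  nΣx²−(Σx)² = 8·787 − 4225 = 2071;  nΣy²−(Σy)² = 8·3733 − 21025 = 8839
  √(2071·8839) = √18305569 = 4278.5008
r = -1041 / 4278.5008 = -0.2433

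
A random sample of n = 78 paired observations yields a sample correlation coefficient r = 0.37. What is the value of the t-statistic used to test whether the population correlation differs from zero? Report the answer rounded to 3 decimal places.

t = r·√(n−2) / √(1−r²) with r = 0.37, n = 78
  = 0.37·√76 / √(1 − 0.1369)
  = 0.37·8.717798 / 0.929032
  = 3.225585 / 0.929032 = 3.472

3.472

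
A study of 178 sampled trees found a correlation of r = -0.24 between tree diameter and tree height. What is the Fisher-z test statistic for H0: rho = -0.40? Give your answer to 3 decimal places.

2.366

Fisher z: atanh(-0.24) = -0.244774, atanh(-0.40) = -0.423649
z = (z_r − z_0)·√(n−3) = (-0.244774 − (-0.423649))·√175 = 0.178875 · 13.228757 = 2.366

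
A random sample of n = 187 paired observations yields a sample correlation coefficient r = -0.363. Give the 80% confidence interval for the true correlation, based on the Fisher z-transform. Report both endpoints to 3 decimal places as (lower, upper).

Fisher z: z_r = atanh(r) = ½·ln((1+(-0.363))/(1−(-0.363))) = -0.380337
SE(z) = 1/√(n−3) = 1/√184 = 0.073721
80% ⇒ z* = 1.282; margin = 1.282·0.073721 = 0.094510
CI on z-scale: (-0.474847, -0.285827)
Back-transform: tanh(-0.474847) = -0.442107, tanh(-0.285827) = -0.278289

(-0.442, -0.278)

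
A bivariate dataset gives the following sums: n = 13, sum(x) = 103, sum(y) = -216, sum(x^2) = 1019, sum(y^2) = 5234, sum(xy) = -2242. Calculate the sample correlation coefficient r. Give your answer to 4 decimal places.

-0.9184

S_xy = nΣxy − ΣxΣy = 13·(-2242) − 103·(-216) = -29146 − (-22248) = -6898
S_xx = nΣx² − (Σx)² = 13·1019 − 103² = 13247 − 10609 = 2638
S_yy = nΣy² − (Σy)² = 13·5234 − (-216)² = 68042 − 46656 = 21386
r = S_xy / √(S_xx·S_yy) = -6898 / √(2638·21386) = -6898 / √56416268 = -6898 / 7511.0764 = -0.9184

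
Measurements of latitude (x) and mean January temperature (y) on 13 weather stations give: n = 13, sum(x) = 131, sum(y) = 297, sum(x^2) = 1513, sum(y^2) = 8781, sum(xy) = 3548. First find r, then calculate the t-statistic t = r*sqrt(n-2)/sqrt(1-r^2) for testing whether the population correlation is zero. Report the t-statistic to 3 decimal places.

S_xy = nΣxy − ΣxΣy = 13·3548 − 131·297 = 46124 − 38907 = 7217
S_xx = nΣx² − (Σx)² = 13·1513 − 131² = 19669 − 17161 = 2508
S_yy = nΣy² − (Σy)² = 13·8781 − 297² = 114153 − 88209 = 25944
r = S_xy / √(S_xx·S_yy) = 7217 / √(2508·25944) = 7217 / √65067552 = 7217 / 8066.4461 = 0.8947
t = r·√(n−2)/√(1−r²) = 0.8947·√11 / √(1−0.800488) = 2.967384 / 0.446668 = 6.643

6.643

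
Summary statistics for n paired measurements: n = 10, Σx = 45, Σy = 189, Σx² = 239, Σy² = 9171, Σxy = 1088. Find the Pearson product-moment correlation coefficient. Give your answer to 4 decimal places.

S_xy = nΣxy − ΣxΣy = 10·1088 − 45·189 = 10880 − 8505 = 2375
S_xx = nΣx² − (Σx)² = 10·239 − 45² = 2390 − 2025 = 365
S_yy = nΣy² − (Σy)² = 10·9171 − 189² = 91710 − 35721 = 55989
r = S_xy / √(S_xx·S_yy) = 2375 / √(365·55989) = 2375 / √20435985 = 2375 / 4520.6178 = 0.5254

0.5254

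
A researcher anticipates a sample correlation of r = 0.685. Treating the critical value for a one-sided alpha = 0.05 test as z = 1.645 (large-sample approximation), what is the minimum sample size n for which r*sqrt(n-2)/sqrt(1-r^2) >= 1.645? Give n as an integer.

6

Need r·√(n−2)/√(1−r²) ≥ 1.645
√(n−2) ≥ 1.645·√(1−0.469225) / 0.685 = 1.645·0.728543 / 0.685 = 1.7496
n−2 ≥ 3.0611  ⇒  n ≥ 5.0611
Smallest integer n = 6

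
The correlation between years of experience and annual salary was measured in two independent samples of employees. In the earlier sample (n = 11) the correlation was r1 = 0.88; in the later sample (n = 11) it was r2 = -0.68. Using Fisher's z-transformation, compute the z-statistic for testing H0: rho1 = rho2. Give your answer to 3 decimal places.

4.410

Fisher z-transforms: z1 = atanh(0.88) = 1.375768, z2 = atanh(-0.68) = -0.829114; difference d = 2.204882
Var(d) = 1/8 + 1/8 = 0.1250000 + 0.1250000 = 0.2500000
z = d/√Var(d) = 2.204882 / √0.2500000 = 2.204882 / 0.500000 = 4.410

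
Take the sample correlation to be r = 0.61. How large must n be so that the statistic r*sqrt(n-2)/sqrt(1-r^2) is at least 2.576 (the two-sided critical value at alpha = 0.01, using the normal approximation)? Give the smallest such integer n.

14

Need r·√(n−2)/√(1−r²) ≥ 2.576
√(n−2) ≥ 2.576·√(1−0.3721) / 0.61 = 2.576·0.792401 / 0.61 = 3.3463
n−2 ≥ 11.1977  ⇒  n ≥ 13.1977
Smallest integer n = 14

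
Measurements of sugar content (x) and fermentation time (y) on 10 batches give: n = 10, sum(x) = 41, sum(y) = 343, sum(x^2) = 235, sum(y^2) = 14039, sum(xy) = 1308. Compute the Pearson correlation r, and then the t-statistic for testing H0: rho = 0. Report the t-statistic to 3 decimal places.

-0.737

S_xy = nΣxy − ΣxΣy = 10·1308 − 41·343 = 13080 − 14063 = -983
S_xx = nΣx² − (Σx)² = 10·235 − 41² = 2350 − 1681 = 669
S_yy = nΣy² − (Σy)² = 10·14039 − 343² = 140390 − 117649 = 22741
r = S_xy / √(S_xx·S_yy) = -983 / √(669·22741) = -983 / √15213729 = -983 / 3900.4780 = -0.2520
t = r·√(n−2)/√(1−r²) = -0.2520·√8 / √(1−0.063504) = -0.712764 / 0.967727 = -0.737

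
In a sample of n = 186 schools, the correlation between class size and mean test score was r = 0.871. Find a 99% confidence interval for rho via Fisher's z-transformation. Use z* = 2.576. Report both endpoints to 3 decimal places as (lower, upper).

z_r = atanh(0.871) = 1.337208;  SE = 1/√(n−3) = 1/√183 = 0.073922
z-limits: 1.337208 ± 2.576·0.073922 = 1.337208 ± 0.190423 = [1.146785, 1.527631]
ρ-limits: (tanh 1.146785, tanh 1.527631) = (0.817, 0.910)

(0.817, 0.910)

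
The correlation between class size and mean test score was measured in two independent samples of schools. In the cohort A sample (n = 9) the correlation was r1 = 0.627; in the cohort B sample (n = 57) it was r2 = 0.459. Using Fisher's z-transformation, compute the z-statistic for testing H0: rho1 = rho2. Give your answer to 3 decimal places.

0.559

Fisher z-transforms: z1 = atanh(0.627) = 0.736457, z2 = atanh(0.459) = 0.496044; difference d = 0.240413
Var(d) = 1/6 + 1/54 = 0.1666667 + 0.0185185 = 0.1851852
z = d/√Var(d) = 0.240413 / √0.1851852 = 0.240413 / 0.430332 = 0.559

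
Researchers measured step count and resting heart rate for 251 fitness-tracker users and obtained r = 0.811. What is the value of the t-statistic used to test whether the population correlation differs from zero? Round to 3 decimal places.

21.874

1 − r² = 1 − 0.657721 = 0.342279;  √(1−r²) = 0.585046
√(n−2) = √249 = 15.779734
t = r·√(n−2)/√(1−r²) = 0.811 · 15.779734 / 0.585046 = 21.874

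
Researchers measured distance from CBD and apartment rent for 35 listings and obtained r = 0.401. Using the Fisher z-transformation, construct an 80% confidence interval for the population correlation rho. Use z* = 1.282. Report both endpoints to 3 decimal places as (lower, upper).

(0.196, 0.573)

z_r = atanh(0.401) = 0.424840;  SE = 1/√(n−3) = 1/√32 = 0.176777
z-limits: 0.424840 ± 1.282·0.176777 = 0.424840 ± 0.226628 = [0.198212, 0.651468]
ρ-limits: (tanh 0.198212, tanh 0.651468) = (0.196, 0.573)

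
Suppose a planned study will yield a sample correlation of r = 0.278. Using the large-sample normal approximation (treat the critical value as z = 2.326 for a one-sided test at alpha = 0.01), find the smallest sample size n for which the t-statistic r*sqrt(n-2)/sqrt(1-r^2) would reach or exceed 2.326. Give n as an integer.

67

r√(n−2)/√(1−r²) ≥ 2.326  ⇔  n−2 ≥ (2.326)²·(1−r²)/r²
(1−r²)/r² = (1−0.077284)/0.077284 = 11.9393
n ≥ 2 + 5.410276·11.9393 = 2 + 64.5949 = 66.5949
⌈66.5949⌉ = 67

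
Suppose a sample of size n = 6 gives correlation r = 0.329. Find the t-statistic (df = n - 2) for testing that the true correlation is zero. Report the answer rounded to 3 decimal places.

0.697

t = r·√(n−2) / √(1−r²) with r = 0.329, n = 6
  = 0.329·√4 / √(1 − 0.108241)
  = 0.329·2.000000 / 0.944330
  = 0.658000 / 0.944330 = 0.697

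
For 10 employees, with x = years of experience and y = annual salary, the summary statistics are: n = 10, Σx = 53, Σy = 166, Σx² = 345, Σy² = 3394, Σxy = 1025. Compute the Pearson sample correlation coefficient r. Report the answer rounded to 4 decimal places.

0.7178

S_xy = nΣxy − ΣxΣy = 10·1025 − 53·166 = 10250 − 8798 = 1452
S_xx = nΣx² − (Σx)² = 10·345 − 53² = 3450 − 2809 = 641
S_yy = nΣy² − (Σy)² = 10·3394 − 166² = 33940 − 27556 = 6384
r = S_xy / √(S_xx·S_yy) = 1452 / √(641·6384) = 1452 / √4092144 = 1452 / 2022.9048 = 0.7178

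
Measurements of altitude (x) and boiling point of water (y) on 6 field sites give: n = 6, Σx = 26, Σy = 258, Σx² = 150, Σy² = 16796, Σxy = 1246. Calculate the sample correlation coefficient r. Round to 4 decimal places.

Numerator: nΣxy − (Σx)(Σy) = 6·1246 − (26)(258) = 768
Denominator: √[(nΣx²−(Σx)²)(nΣy²−(Σy)²)]
  nΣx²−(Σx)² = 6·150 − 676 = 224;  nΣy²−(Σy)² = 6·16796 − 66564 = 34212
  √(224·34212) = √7663488 = 2768.3006
r = 768 / 2768.3006 = 0.2774

0.2774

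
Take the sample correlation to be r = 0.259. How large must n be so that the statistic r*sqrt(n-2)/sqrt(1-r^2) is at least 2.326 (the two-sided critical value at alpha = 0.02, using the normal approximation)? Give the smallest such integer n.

Need r·√(n−2)/√(1−r²) ≥ 2.326
√(n−2) ≥ 2.326·√(1−0.067081) / 0.259 = 2.326·0.965877 / 0.259 = 8.6742
n−2 ≥ 75.2417  ⇒  n ≥ 77.2417
Smallest integer n = 78

78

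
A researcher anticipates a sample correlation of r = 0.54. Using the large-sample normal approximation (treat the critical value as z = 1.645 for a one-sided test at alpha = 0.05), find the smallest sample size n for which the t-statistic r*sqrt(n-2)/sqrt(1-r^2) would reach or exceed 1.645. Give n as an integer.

r√(n−2)/√(1−r²) ≥ 1.645  ⇔  n−2 ≥ (1.645)²·(1−r²)/r²
(1−r²)/r² = (1−0.2916)/0.2916 = 2.4294
n ≥ 2 + 2.706025·2.4294 = 2 + 6.5740 = 8.5740
⌈8.5740⌉ = 9

9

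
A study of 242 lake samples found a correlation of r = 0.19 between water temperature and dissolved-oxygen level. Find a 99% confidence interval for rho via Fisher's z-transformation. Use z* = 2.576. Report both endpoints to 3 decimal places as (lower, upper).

z_r = atanh(0.19) = 0.192337;  SE = 1/√(n−3) = 1/√239 = 0.064685
z-limits: 0.192337 ± 2.576·0.064685 = 0.192337 ± 0.166629 = [0.025708, 0.358966]
ρ-limits: (tanh 0.025708, tanh 0.358966) = (0.026, 0.344)

(0.026, 0.344)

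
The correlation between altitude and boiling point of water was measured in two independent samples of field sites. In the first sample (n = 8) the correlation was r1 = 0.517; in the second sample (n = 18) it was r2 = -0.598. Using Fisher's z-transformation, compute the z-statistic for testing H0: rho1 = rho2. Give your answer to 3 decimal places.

Fisher z-transforms: z1 = atanh(0.517) = 0.572237, z2 = atanh(-0.598) = -0.690028; difference d = 1.262265
Var(d) = 1/5 + 1/15 = 0.2000000 + 0.0666667 = 0.2666667
z = d/√Var(d) = 1.262265 / √0.2666667 = 1.262265 / 0.516398 = 2.444

2.444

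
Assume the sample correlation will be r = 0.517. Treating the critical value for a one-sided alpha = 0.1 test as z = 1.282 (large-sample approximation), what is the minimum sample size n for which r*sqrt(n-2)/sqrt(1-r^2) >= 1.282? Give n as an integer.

7

Need r·√(n−2)/√(1−r²) ≥ 1.282
√(n−2) ≥ 1.282·√(1−0.267289) / 0.517 = 1.282·0.855985 / 0.517 = 2.1226
n−2 ≥ 4.5054  ⇒  n ≥ 6.5054
Smallest integer n = 7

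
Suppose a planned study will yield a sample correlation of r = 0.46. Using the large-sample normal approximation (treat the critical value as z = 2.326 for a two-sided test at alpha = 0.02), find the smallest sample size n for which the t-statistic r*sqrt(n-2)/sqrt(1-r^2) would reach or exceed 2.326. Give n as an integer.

23

Need r·√(n−2)/√(1−r²) ≥ 2.326
√(n−2) ≥ 2.326·√(1−0.2116) / 0.46 = 2.326·0.887919 / 0.46 = 4.4898
n−2 ≥ 20.1583  ⇒  n ≥ 22.1583
Smallest integer n = 23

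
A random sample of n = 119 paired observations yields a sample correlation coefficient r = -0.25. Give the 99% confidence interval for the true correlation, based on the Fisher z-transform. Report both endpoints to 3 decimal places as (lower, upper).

(-0.458, -0.016)

Fisher z: z_r = atanh(r) = ½·ln((1+(-0.25))/(1−(-0.25))) = -0.255413
SE(z) = 1/√(n−3) = 1/√116 = 0.092848
99% ⇒ z* = 2.576; margin = 2.576·0.092848 = 0.239176
CI on z-scale: (-0.494589, -0.016237)
Back-transform: tanh(-0.494589) = -0.457851, tanh(-0.016237) = -0.016236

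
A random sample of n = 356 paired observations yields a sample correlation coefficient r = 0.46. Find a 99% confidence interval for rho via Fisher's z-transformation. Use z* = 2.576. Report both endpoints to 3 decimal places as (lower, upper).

z_r = atanh(0.46) = 0.497311;  SE = 1/√(n−3) = 1/√353 = 0.053225
z-limits: 0.497311 ± 2.576·0.053225 = 0.497311 ± 0.137108 = [0.360203, 0.634419]
ρ-limits: (tanh 0.360203, tanh 0.634419) = (0.345, 0.561)

(0.345, 0.561)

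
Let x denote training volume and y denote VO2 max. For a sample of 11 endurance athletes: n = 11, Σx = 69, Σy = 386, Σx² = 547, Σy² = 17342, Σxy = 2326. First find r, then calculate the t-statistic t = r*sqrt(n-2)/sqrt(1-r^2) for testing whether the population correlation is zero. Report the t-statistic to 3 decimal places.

Numerator: nΣxy − (Σx)(Σy) = 11·2326 − (69)(386) = -1048
Denominator: √[(nΣx²−(Σx)²)(nΣy²−(Σy)²)]
  nΣx²−(Σx)² = 11·547 − 4761 = 1256;  nΣy²−(Σy)² = 11·17342 − 148996 = 41766
  √(1256·41766) = √52458096 = 7242.7961
r = -1048 / 7242.7961 = -0.1447
t = r·√(n−2)/√(1−r²) = -0.1447·√9 / √(1−0.020938) = -0.434100 / 0.989476 = -0.439

-0.439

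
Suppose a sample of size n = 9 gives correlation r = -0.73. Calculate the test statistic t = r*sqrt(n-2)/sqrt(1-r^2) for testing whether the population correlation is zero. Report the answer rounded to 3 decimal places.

-2.826

1 − r² = 1 − 0.5329 = 0.4671;  √(1−r²) = 0.683447
√(n−2) = √7 = 2.645751
t = r·√(n−2)/√(1−r²) = -0.73 · 2.645751 / 0.683447 = -2.826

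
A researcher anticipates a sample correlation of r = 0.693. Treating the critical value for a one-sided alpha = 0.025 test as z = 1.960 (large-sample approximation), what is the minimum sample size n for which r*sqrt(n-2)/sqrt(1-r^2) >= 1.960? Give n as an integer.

7

r√(n−2)/√(1−r²) ≥ 1.960  ⇔  n−2 ≥ (1.960)²·(1−r²)/r²
(1−r²)/r² = (1−0.480249)/0.480249 = 1.0823
n ≥ 2 + 3.8416·1.0823 = 2 + 4.1578 = 6.1578
⌈6.1578⌉ = 7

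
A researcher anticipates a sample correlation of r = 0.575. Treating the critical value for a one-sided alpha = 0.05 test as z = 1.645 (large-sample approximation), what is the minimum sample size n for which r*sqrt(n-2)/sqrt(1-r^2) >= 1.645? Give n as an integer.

8

r√(n−2)/√(1−r²) ≥ 1.645  ⇔  n−2 ≥ (1.645)²·(1−r²)/r²
(1−r²)/r² = (1−0.330625)/0.330625 = 2.0246
n ≥ 2 + 2.706025·2.0246 = 2 + 5.4786 = 7.4786
⌈7.4786⌉ = 8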